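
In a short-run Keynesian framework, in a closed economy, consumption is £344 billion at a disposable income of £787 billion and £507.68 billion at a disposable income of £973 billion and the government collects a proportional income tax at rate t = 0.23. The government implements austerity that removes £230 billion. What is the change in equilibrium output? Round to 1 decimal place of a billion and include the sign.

−£713.4 billion

MPC = ΔC/ΔYd = (507.68 − 344)/(973 − 787) = 163.68/186 = 0.88.
Expenditure multiplier = 1/(1 − c(1−t)) = 1/(1 − 0.88×0.77) = 1/0.3224 ≈ 3.102.
ΔY = k × ΔG = (−£230 billion) / 0.3224 ≈ −£713.4 billion.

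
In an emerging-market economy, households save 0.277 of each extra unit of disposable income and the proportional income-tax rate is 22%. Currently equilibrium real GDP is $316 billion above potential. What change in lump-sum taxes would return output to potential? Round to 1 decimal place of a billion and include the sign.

MPC = 1 − MPS = 1 − 0.277 = 0.723.
Spending multiplier = 1/(1 − c(1−t)) = 1/(1 − 0.723×0.78) = 1/0.43606 ≈ 2.293.
Tax multiplier = −c·k = −0.723/0.43606 ≈ −1.658. Need ΔY = −$316 billion, so ΔT = ΔY/(−c·k) = −(−$316 billion) × 0.43606 / 0.723 ≈ +$190.6 billion.
The government should raise lump-sum taxes by $190.6 billion.

+$190.6 billion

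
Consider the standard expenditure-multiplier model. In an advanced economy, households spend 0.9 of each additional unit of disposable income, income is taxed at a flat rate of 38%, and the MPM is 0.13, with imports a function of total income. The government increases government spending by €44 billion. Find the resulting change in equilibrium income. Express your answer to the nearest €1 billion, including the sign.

+€77 billion

Spending multiplier = 1/(1 − c(1−t) + m) = 1/(1 − 0.9×0.62 + 0.13) = 1/0.572 ≈ 1.748.
ΔY = k × ΔG = (+€44 billion) / 0.572 ≈ +€77 billion.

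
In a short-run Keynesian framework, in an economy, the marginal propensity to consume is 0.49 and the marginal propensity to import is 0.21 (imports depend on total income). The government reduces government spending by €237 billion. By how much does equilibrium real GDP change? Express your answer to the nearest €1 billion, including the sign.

−€329 billion

Spending multiplier = 1/(1 − c + m) = 1/(1 − 0.49 + 0.21) = 1/0.72 ≈ 1.389.
ΔY = k × ΔG = (−€237 billion) / 0.72 ≈ −€329 billion.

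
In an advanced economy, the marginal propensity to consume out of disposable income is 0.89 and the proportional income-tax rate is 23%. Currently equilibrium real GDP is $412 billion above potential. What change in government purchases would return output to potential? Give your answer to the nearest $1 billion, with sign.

−$130 billion

Spending multiplier = 1/(1 − c(1−t)) = 1/(1 − 0.89×0.77) = 1/0.3147 ≈ 3.178.
Need ΔY = −$412 billion, so ΔG = ΔY/k = (−$412 billion) × 0.3147 ≈ −$130 billion.
The government should cut government purchases by $130 billion.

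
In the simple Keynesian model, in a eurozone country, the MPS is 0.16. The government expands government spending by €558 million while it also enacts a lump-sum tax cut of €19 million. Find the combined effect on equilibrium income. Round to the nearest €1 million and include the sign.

MPC = 1 − MPS = 1 − 0.16 = 0.84.
Expenditure multiplier = 1/(1 − MPC) = 1/(1 − 0.84) = 1/0.16 = 6.25.
ΔG contributes k·ΔG = (+€558 million) / 0.16 = +€3,487.5 million.
ΔT of −€19 million changes first-round spending by −c·ΔT = +€15.96 million, contributing k·(−c·ΔT) = (+€15.96 million) / 0.16 ≈ +€99.8 million.
Net ΔY = k(ΔG − c·ΔT) = (+€573.96 million) / 0.16 ≈ +€3,587 million.

+€3,587 million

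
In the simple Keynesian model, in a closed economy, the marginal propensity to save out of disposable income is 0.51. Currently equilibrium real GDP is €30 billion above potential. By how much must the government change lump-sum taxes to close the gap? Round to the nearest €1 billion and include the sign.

MPC = 1 − MPS = 1 − 0.51 = 0.49.
Spending multiplier = 1/(1 − MPC) = 1/(1 − 0.49) = 1/0.51 ≈ 1.961.
Tax multiplier = −c·k = −0.49/0.51 ≈ −0.961. Need ΔY = −€30 billion, so ΔT = ΔY/(−c·k) = −(−€30 billion) × 0.51 / 0.49 ≈ +€31 billion.
The government should raise lump-sum taxes by €31 billion.

+€31 billion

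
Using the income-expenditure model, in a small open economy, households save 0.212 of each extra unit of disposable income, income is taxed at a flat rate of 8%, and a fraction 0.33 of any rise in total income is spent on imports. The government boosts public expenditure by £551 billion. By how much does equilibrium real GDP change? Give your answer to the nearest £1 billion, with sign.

MPC = 1 − MPS = 1 − 0.212 = 0.788.
Spending multiplier = 1/(1 − c(1−t) + m) = 1/(1 − 0.788×0.92 + 0.33) = 1/0.60504 ≈ 1.653.
ΔY = k × ΔG = (+£551 billion) / 0.60504 ≈ +£911 billion.

+£911 billion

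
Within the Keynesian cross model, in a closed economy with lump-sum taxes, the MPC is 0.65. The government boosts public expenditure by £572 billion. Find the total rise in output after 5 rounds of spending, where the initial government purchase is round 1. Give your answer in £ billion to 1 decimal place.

£1,444.7 billion

Round 1 adds ΔG = £572 billion; each later round is MPC = 0.65 times the previous.
After 5 rounds: 572 + 371.8 + 241.67 + 157.0855 + 102.105575 = ΔG·(1 − c^5)/(1 − c) = 572 × (1 − 0.1160290625)/0.35 ≈ £1,444.7 billion.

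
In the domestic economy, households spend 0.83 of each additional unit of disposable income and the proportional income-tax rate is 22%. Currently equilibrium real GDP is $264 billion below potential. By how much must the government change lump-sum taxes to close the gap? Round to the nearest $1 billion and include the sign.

−$112 billion

Spending multiplier = 1/(1 − c(1−t)) = 1/(1 − 0.83×0.78) = 1/0.3526 ≈ 2.836.
Tax multiplier = −c·k = −0.83/0.3526 ≈ −2.354. Need ΔY = +$264 billion, so ΔT = ΔY/(−c·k) = −(+$264 billion) × 0.3526 / 0.83 ≈ −$112 billion.
The government should cut lump-sum taxes by $112 billion.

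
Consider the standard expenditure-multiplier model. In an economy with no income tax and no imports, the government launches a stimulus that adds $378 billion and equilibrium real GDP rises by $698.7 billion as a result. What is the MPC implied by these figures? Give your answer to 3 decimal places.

0.459

Implied spending multiplier k = ΔY/ΔG = 698.7/378 ≈ 1.8484.
Since k = 1/(1 − MPC), MPC = 1 − 1/k = 1 − ΔG/ΔY = 1 − 378/698.7 ≈ 0.459.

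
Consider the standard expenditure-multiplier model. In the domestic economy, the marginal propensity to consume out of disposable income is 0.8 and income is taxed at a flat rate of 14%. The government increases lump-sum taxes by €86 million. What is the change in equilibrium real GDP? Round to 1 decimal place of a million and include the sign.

−€220.5 million

A lump-sum tax change of +€86 million shifts disposable income by −€86 million; first-round consumption changes by −c × ΔT = −0.8 × (+€86 million) = −€68.8 million.
Expenditure multiplier = 1/(1 − c(1−t)) = 1/(1 − 0.8×0.86) = 1/0.312 ≈ 3.205.
The tax multiplier is −c × k ≈ −2.564, so ΔY = k × (−c·ΔT) = (−€68.8 million) / 0.312 ≈ −€220.5 million.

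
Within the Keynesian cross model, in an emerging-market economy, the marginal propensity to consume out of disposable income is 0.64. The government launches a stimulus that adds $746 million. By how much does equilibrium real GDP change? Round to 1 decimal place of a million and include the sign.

Expenditure multiplier = 1/(1 − MPC) = 1/(1 − 0.64) = 1/0.36 ≈ 2.778.
ΔY = k × ΔG = (+$746 million) / 0.36 ≈ +$2,072.2 million.

+$2,072.2 million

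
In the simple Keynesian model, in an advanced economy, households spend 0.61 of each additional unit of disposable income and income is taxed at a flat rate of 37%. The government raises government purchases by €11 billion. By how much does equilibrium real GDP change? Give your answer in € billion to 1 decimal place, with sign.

Expenditure multiplier = 1/(1 − c(1−t)) = 1/(1 − 0.61×0.63) = 1/0.6157 ≈ 1.624.
ΔY = k × ΔG = (+€11 billion) / 0.6157 ≈ +€17.9 billion.

+€17.9 billion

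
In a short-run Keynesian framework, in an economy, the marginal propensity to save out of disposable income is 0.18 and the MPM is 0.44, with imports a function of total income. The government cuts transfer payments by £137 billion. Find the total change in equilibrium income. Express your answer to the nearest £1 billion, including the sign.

MPC = 1 − MPS = 1 − 0.18 = 0.82.
The transfer change shifts disposable income by −£137 billion, so first-round consumption changes by c·ΔTR = 0.82 × (−£137 billion) = −£112.34 billion.
Expenditure multiplier = 1/(1 − c + m) = 1/(1 − 0.82 + 0.44) = 1/0.62 ≈ 1.613.
The transfer multiplier is c × k ≈ 1.323, so ΔY = k × (c·ΔTR) = (−£112.34 billion) / 0.62 ≈ −£181 billion.

−£181 billion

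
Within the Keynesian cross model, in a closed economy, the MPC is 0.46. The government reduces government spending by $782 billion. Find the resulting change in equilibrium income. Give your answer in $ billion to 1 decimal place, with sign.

Expenditure multiplier = 1/(1 − MPC) = 1/(1 − 0.46) = 1/0.54 ≈ 1.852.
ΔY = k × ΔG = (−$782 billion) / 0.54 ≈ −$1,448.1 billion.

−$1,448.1 billion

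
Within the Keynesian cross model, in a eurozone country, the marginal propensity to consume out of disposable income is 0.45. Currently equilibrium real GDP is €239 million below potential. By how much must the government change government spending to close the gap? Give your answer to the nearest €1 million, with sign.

Spending multiplier = 1/(1 − MPC) = 1/(1 − 0.45) = 1/0.55 ≈ 1.818.
Need ΔY = +€239 million, so ΔG = ΔY/k = (+€239 million) × 0.55 ≈ +€131 million.
The government should increase government spending by €131 million.

+€131 million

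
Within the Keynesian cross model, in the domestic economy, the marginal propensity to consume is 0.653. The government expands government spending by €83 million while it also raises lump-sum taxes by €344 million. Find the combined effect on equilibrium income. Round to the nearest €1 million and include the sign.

−€408 million

Expenditure multiplier = 1/(1 − MPC) = 1/(1 − 0.653) = 1/0.347 ≈ 2.882.
ΔG contributes k·ΔG = (+€83 million) / 0.347 ≈ +€239.2 million.
ΔT of +€344 million changes first-round spending by −c·ΔT = −€224.632 million, contributing k·(−c·ΔT) = (−€224.632 million) / 0.347 ≈ −€647.4 million.
Net ΔY = k(ΔG − c·ΔT) = (−€141.632 million) / 0.347 ≈ −€408 million.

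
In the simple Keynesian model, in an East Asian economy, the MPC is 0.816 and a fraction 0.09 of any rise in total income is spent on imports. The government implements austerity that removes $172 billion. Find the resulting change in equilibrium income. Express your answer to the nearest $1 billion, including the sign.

Government-spending multiplier = 1/(1 − c + m) = 1/(1 − 0.816 + 0.09) = 1/0.274 ≈ 3.65.
ΔY = k × ΔG = (−$172 billion) / 0.274 ≈ −$628 billion.

−$628 billion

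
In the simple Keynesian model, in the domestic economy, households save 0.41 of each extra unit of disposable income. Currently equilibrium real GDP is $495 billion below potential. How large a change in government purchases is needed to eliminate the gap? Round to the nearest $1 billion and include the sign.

+$203 billion

MPC = 1 − MPS = 1 − 0.41 = 0.59.
Spending multiplier = 1/(1 − MPC) = 1/(1 − 0.59) = 1/0.41 ≈ 2.439.
Need ΔY = +$495 billion, so ΔG = ΔY/k = (+$495 billion) × 0.41 ≈ +$203 billion.
The government should increase government purchases by $203 billion.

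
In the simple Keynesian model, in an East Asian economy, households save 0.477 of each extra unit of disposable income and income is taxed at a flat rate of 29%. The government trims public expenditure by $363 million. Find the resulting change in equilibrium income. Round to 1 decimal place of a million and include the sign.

MPC = 1 − MPS = 1 − 0.477 = 0.523.
Expenditure multiplier = 1/(1 − c(1−t)) = 1/(1 − 0.523×0.71) = 1/0.62867 ≈ 1.591.
ΔY = k × ΔG = (−$363 million) / 0.62867 ≈ −$577.4 million.

−$577.4 million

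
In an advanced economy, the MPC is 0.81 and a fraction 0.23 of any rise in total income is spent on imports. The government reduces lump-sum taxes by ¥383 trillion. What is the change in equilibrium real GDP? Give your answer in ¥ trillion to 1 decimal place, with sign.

A lump-sum tax change of −¥383 trillion shifts disposable income by +¥383 trillion; first-round consumption changes by −c × ΔT = −0.81 × (−¥383 trillion) = +¥310.23 trillion.
Expenditure multiplier = 1/(1 − c + m) = 1/(1 − 0.81 + 0.23) = 1/0.42 ≈ 2.381.
The tax multiplier is −c × k ≈ −1.929, so ΔY = k × (−c·ΔT) = (+¥310.23 trillion) / 0.42 ≈ +¥738.6 trillion.

+¥738.6 trillion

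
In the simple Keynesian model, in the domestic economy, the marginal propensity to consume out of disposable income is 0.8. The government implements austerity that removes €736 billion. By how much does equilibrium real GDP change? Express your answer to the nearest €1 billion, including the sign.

Government-spending multiplier = 1/(1 − MPC) = 1/(1 − 0.8) = 1/0.2 = 5.
ΔY = k × ΔG = (−€736 billion) / 0.2 = −€3,680 billion.

−€3,680 billion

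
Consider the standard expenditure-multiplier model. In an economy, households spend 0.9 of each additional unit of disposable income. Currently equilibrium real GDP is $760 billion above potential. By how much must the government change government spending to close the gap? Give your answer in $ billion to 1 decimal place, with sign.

Spending multiplier = 1/(1 − MPC) = 1/(1 − 0.9) = 1/0.1 = 10.
Need ΔY = −$760 billion, so ΔG = ΔY/k = (−$760 billion) × 0.1 = −$76 billion.
The government should cut government spending by $76 billion.

−$76.0 billion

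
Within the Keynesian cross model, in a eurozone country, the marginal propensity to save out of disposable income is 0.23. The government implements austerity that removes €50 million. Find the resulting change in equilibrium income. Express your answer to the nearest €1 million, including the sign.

−€217 million

MPC = 1 − MPS = 1 − 0.23 = 0.77.
Government-spending multiplier = 1/(1 − MPC) = 1/(1 − 0.77) = 1/0.23 ≈ 4.348.
ΔY = k × ΔG = (−€50 million) / 0.23 ≈ −€217 million.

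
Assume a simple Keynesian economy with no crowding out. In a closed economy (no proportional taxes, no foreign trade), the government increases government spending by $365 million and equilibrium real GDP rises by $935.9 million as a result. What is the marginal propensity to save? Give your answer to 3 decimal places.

0.390

Implied spending multiplier k = ΔY/ΔG = 935.9/365 ≈ 2.5641.
Since k = 1/(1 − MPC), MPC = 1 − 1/k = 1 − ΔG/ΔY = 1 − 365/935.9 ≈ 0.610.
MPS = 1 − MPC = 0.390.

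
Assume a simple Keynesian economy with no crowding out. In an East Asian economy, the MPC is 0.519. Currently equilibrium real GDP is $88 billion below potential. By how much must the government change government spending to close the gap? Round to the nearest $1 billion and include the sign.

+$42 billion

Spending multiplier = 1/(1 − MPC) = 1/(1 − 0.519) = 1/0.481 ≈ 2.079.
Need ΔY = +$88 billion, so ΔG = ΔY/k = (+$88 billion) × 0.481 ≈ +$42 billion.
The government should increase government spending by $42 billion.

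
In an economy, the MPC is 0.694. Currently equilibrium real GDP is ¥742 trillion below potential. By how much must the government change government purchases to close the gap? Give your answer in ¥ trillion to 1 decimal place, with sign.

Spending multiplier = 1/(1 − MPC) = 1/(1 − 0.694) = 1/0.306 ≈ 3.268.
Need ΔY = +¥742 trillion, so ΔG = ΔY/k = (+¥742 trillion) × 0.306 ≈ +¥227.1 trillion.
The government should increase government purchases by ¥227.1 trillion.

+¥227.1 trillion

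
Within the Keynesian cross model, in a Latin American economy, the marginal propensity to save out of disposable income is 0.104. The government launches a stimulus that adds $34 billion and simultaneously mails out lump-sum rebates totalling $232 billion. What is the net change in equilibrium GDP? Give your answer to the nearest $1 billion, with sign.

MPC = 1 − MPS = 1 − 0.104 = 0.896.
Expenditure multiplier = 1/(1 − MPC) = 1/(1 − 0.896) = 1/0.104 ≈ 9.615.
ΔG contributes k·ΔG = (+$34 billion) / 0.104 ≈ +$326.9 billion.
ΔT of −$232 billion changes first-round spending by −c·ΔT = +$207.872 billion, contributing k·(−c·ΔT) = (+$207.872 billion) / 0.104 ≈ +$1,998.8 billion.
Net ΔY = k(ΔG − c·ΔT) = (+$241.872 billion) / 0.104 ≈ +$2,326 billion.

+$2,326 billion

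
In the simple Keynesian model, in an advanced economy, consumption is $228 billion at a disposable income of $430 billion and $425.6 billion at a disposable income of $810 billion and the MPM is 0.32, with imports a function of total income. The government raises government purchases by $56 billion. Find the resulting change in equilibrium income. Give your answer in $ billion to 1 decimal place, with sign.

MPC = ΔC/ΔYd = (425.6 − 228)/(810 − 430) = 197.6/380 = 0.52.
Expenditure multiplier = 1/(1 − c + m) = 1/(1 − 0.52 + 0.32) = 1/0.8 = 1.25.
ΔY = k × ΔG = (+$56 billion) / 0.8 = +$70 billion.

+$70.0 billion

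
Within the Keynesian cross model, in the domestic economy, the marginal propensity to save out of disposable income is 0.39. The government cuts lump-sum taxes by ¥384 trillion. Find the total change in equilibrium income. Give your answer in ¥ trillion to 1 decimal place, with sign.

+¥600.6 trillion

MPC = 1 − MPS = 1 − 0.39 = 0.61.
A lump-sum tax change of −¥384 trillion shifts disposable income by +¥384 trillion; first-round consumption changes by −c × ΔT = −0.61 × (−¥384 trillion) = +¥234.24 trillion.
Expenditure multiplier = 1/(1 − MPC) = 1/(1 − 0.61) = 1/0.39 ≈ 2.564.
The tax multiplier is −c × k ≈ −1.564, so ΔY = k × (−c·ΔT) = (+¥234.24 trillion) / 0.39 ≈ +¥600.6 trillion.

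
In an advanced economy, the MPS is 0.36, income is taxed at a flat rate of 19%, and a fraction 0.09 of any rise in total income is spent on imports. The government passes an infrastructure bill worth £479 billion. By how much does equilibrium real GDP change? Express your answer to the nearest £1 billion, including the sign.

MPC = 1 − MPS = 1 − 0.36 = 0.64.
Spending multiplier = 1/(1 − c(1−t) + m) = 1/(1 − 0.64×0.81 + 0.09) = 1/0.5716 ≈ 1.749.
ΔY = k × ΔG = (+£479 billion) / 0.5716 ≈ +£838 billion.

+£838 billion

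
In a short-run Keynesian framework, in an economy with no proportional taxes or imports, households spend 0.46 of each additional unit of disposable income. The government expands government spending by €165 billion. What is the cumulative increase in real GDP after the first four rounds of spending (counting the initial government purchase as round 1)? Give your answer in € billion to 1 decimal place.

Round 1 adds ΔG = €165 billion; each later round is MPC = 0.46 times the previous.
After 4 rounds: 165 + 75.9 + 34.914 + 16.06044 = ΔG·(1 − c^4)/(1 − c) = 165 × (1 − 0.04477456)/0.54 ≈ €291.9 billion.

€291.9 billion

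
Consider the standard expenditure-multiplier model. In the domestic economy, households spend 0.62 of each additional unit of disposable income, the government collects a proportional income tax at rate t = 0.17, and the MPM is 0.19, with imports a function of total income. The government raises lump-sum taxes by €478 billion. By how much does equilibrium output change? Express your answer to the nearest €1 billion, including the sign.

−€439 billion

A lump-sum tax change of +€478 billion shifts disposable income by −€478 billion; first-round consumption changes by −c × ΔT = −0.62 × (+€478 billion) = −€296.36 billion.
Expenditure multiplier = 1/(1 − c(1−t) + m) = 1/(1 − 0.62×0.83 + 0.19) = 1/0.6754 ≈ 1.481.
The tax multiplier is −c × k ≈ −0.918, so ΔY = k × (−c·ΔT) = (−€296.36 billion) / 0.6754 ≈ −€439 billion.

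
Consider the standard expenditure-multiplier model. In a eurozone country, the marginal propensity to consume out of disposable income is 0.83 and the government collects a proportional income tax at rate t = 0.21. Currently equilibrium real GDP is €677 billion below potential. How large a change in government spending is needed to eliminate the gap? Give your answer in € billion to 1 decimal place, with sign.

Spending multiplier = 1/(1 − c(1−t)) = 1/(1 − 0.83×0.79) = 1/0.3443 ≈ 2.904.
Need ΔY = +€677 billion, so ΔG = ΔY/k = (+€677 billion) × 0.3443 ≈ +€233.1 billion.
The government should increase government spending by €233.1 billion.

+€233.1 billion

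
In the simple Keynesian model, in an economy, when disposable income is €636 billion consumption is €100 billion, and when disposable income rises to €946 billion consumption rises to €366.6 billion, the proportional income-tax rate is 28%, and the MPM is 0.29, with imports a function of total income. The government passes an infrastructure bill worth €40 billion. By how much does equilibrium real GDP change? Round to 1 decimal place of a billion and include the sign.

MPC = ΔC/ΔYd = (366.6 − 100)/(946 − 636) = 266.6/310 = 0.86.
Spending multiplier = 1/(1 − c(1−t) + m) = 1/(1 − 0.86×0.72 + 0.29) = 1/0.6708 ≈ 1.491.
ΔY = k × ΔG = (+€40 billion) / 0.6708 ≈ +€59.6 billion.

+€59.6 billion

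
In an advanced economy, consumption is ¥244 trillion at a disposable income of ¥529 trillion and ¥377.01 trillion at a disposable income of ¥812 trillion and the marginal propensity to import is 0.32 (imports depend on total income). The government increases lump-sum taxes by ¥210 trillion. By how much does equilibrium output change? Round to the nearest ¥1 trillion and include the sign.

−¥116 trillion

MPC = ΔC/ΔYd = (377.01 − 244)/(812 − 529) = 133.01/283 = 0.47.
A lump-sum tax change of +¥210 trillion shifts disposable income by −¥210 trillion; first-round consumption changes by −c × ΔT = −0.47 × (+¥210 trillion) = −¥98.7 trillion.
Expenditure multiplier = 1/(1 − c + m) = 1/(1 − 0.47 + 0.32) = 1/0.85 ≈ 1.176.
The tax multiplier is −c × k ≈ −0.553, so ΔY = k × (−c·ΔT) = (−¥98.7 trillion) / 0.85 ≈ −¥116 trillion.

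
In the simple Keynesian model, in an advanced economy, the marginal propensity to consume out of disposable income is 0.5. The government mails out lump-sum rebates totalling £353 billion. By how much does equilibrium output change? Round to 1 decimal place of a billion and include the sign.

A lump-sum tax change of −£353 billion shifts disposable income by +£353 billion; first-round consumption changes by −c × ΔT = −0.5 × (−£353 billion) = +£176.5 billion.
Expenditure multiplier = 1/(1 − MPC) = 1/(1 − 0.5) = 1/0.5 = 2.
The tax multiplier is −c × k = −1, so ΔY = k × (−c·ΔT) = (+£176.5 billion) / 0.5 = +£353 billion.

+£353.0 billion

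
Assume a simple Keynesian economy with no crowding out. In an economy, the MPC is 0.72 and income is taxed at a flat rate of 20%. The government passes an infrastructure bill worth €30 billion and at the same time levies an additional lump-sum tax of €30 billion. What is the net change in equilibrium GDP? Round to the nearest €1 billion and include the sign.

+€20 billion

Expenditure multiplier = 1/(1 − c(1−t)) = 1/(1 − 0.72×0.8) = 1/0.424 ≈ 2.358.
ΔG contributes k·ΔG = (+€30 billion) / 0.424 ≈ +€70.8 billion.
ΔT of +€30 billion changes first-round spending by −c·ΔT = −€21.6 billion, contributing k·(−c·ΔT) = (−€21.6 billion) / 0.424 ≈ −€50.9 billion.
Net ΔY = k(ΔG − c·ΔT) = (+€8.4 billion) / 0.424 ≈ +€20 billion.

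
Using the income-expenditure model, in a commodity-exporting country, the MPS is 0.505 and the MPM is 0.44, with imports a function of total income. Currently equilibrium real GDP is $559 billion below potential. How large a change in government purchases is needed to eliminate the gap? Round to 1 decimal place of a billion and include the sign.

MPC = 1 − MPS = 1 − 0.505 = 0.495.
Spending multiplier = 1/(1 − c + m) = 1/(1 − 0.495 + 0.44) = 1/0.945 ≈ 1.058.
Need ΔY = +$559 billion, so ΔG = ΔY/k = (+$559 billion) × 0.945 ≈ +$528.3 billion.
The government should increase government purchases by $528.3 billion.

+$528.3 billion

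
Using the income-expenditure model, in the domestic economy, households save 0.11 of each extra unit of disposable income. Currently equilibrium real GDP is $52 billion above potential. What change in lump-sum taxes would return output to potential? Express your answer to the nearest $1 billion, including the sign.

MPC = 1 − MPS = 1 − 0.11 = 0.89.
Spending multiplier = 1/(1 − MPC) = 1/(1 − 0.89) = 1/0.11 ≈ 9.091.
Tax multiplier = −c·k = −0.89/0.11 ≈ −8.091. Need ΔY = −$52 billion, so ΔT = ΔY/(−c·k) = −(−$52 billion) × 0.11 / 0.89 ≈ +$6 billion.
The government should raise lump-sum taxes by $6 billion.

+$6 billion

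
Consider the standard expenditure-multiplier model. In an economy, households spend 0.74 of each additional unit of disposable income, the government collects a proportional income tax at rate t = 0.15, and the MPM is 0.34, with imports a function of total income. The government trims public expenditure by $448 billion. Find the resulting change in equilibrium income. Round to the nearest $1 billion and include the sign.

−$630 billion

Spending multiplier = 1/(1 − c(1−t) + m) = 1/(1 − 0.74×0.85 + 0.34) = 1/0.711 ≈ 1.406.
ΔY = k × ΔG = (−$448 billion) / 0.711 ≈ −$630 billion.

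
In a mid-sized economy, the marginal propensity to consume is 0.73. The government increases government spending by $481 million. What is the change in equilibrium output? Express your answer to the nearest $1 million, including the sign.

+$1,781 million

Spending multiplier = 1/(1 − MPC) = 1/(1 − 0.73) = 1/0.27 ≈ 3.704.
ΔY = k × ΔG = (+$481 million) / 0.27 ≈ +$1,781 million.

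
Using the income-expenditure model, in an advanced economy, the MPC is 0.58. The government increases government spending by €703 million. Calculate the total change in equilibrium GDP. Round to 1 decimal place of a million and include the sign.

+€1,673.8 million

Spending multiplier = 1/(1 − MPC) = 1/(1 − 0.58) = 1/0.42 ≈ 2.381.
ΔY = k × ΔG = (+€703 million) / 0.42 ≈ +€1,673.8 million.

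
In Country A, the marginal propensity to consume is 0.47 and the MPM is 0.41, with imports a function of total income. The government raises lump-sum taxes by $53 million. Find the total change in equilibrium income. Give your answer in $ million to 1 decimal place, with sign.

A lump-sum tax change of +$53 million shifts disposable income by −$53 million; first-round consumption changes by −c × ΔT = −0.47 × (+$53 million) = −$24.91 million.
Expenditure multiplier = 1/(1 − c + m) = 1/(1 − 0.47 + 0.41) = 1/0.94 ≈ 1.064.
The tax multiplier is −c × k = −0.5, so ΔY = k × (−c·ΔT) = (−$24.91 million) / 0.94 = −$26.5 million.

−$26.5 million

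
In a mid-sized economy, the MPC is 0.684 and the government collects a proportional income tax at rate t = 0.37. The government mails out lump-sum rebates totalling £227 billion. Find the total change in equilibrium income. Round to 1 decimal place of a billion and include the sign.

A lump-sum tax change of −£227 billion shifts disposable income by +£227 billion; first-round consumption changes by −c × ΔT = −0.684 × (−£227 billion) = +£155.268 billion.
Expenditure multiplier = 1/(1 − c(1−t)) = 1/(1 − 0.684×0.63) = 1/0.56908 ≈ 1.757.
The tax multiplier is −c × k ≈ −1.202, so ΔY = k × (−c·ΔT) = (+£155.268 billion) / 0.56908 ≈ +£272.8 billion.

+£272.8 billion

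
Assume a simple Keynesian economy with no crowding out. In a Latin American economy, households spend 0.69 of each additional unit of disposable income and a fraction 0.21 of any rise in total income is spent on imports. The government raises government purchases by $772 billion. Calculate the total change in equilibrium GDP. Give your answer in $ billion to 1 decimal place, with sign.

+$1,484.6 billion

Expenditure multiplier = 1/(1 − c + m) = 1/(1 − 0.69 + 0.21) = 1/0.52 ≈ 1.923.
ΔY = k × ΔG = (+$772 billion) / 0.52 ≈ +$1,484.6 billion.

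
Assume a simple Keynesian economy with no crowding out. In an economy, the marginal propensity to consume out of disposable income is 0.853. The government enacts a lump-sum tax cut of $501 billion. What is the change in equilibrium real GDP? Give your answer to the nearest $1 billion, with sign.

+$2,907 billion

A lump-sum tax change of −$501 billion shifts disposable income by +$501 billion; first-round consumption changes by −c × ΔT = −0.853 × (−$501 billion) = +$427.353 billion.
Expenditure multiplier = 1/(1 − MPC) = 1/(1 − 0.853) = 1/0.147 ≈ 6.803.
The tax multiplier is −c × k ≈ −5.803, so ΔY = k × (−c·ΔT) = (+$427.353 billion) / 0.147 ≈ +$2,907 billion.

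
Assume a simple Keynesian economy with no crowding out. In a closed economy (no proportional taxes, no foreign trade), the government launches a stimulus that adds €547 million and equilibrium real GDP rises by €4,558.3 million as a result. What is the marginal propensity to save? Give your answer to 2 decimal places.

0.12

Implied spending multiplier k = ΔY/ΔG = 4,558.3/547 ≈ 8.3333.
Since k = 1/(1 − MPC), MPC = 1 − 1/k = 1 − ΔG/ΔY = 1 − 547/4,558.3 ≈ 0.88.
MPS = 1 − MPC = 0.12.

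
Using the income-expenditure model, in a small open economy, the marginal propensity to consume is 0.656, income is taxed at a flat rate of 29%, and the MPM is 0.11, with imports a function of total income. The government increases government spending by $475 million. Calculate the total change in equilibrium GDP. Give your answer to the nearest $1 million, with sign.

+$737 million

Government-spending multiplier = 1/(1 − c(1−t) + m) = 1/(1 − 0.656×0.71 + 0.11) = 1/0.64424 ≈ 1.552.
ΔY = k × ΔG = (+$475 million) / 0.64424 ≈ +$737 million.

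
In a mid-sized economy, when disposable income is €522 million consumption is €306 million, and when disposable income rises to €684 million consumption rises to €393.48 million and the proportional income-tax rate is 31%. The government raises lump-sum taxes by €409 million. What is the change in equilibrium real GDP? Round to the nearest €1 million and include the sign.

MPC = ΔC/ΔYd = (393.48 − 306)/(684 − 522) = 87.48/162 = 0.54.
A lump-sum tax change of +€409 million shifts disposable income by −€409 million; first-round consumption changes by −c × ΔT = −0.54 × (+€409 million) = −€220.86 million.
Expenditure multiplier = 1/(1 − c(1−t)) = 1/(1 − 0.54×0.69) = 1/0.6274 ≈ 1.594.
The tax multiplier is −c × k ≈ −0.861, so ΔY = k × (−c·ΔT) = (−€220.86 million) / 0.6274 ≈ −€352 million.

−€352 million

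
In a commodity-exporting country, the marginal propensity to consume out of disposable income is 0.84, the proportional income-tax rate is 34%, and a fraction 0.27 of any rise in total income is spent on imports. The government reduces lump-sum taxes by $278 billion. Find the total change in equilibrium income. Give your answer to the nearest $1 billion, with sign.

+$326 billion

A lump-sum tax change of −$278 billion shifts disposable income by +$278 billion; first-round consumption changes by −c × ΔT = −0.84 × (−$278 billion) = +$233.52 billion.
Expenditure multiplier = 1/(1 − c(1−t) + m) = 1/(1 − 0.84×0.66 + 0.27) = 1/0.7156 ≈ 1.397.
The tax multiplier is −c × k ≈ −1.174, so ΔY = k × (−c·ΔT) = (+$233.52 billion) / 0.7156 ≈ +$326 billion.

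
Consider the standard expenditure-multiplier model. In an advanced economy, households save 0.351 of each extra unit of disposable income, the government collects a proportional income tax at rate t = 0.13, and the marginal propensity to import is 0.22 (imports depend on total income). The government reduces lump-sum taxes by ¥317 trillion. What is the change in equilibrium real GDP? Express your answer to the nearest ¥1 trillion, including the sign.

MPC = 1 − MPS = 1 − 0.351 = 0.649.
A lump-sum tax change of −¥317 trillion shifts disposable income by +¥317 trillion; first-round consumption changes by −c × ΔT = −0.649 × (−¥317 trillion) = +¥205.733 trillion.
Expenditure multiplier = 1/(1 − c(1−t) + m) = 1/(1 − 0.649×0.87 + 0.22) = 1/0.65537 ≈ 1.526.
The tax multiplier is −c × k ≈ −0.99, so ΔY = k × (−c·ΔT) = (+¥205.733 trillion) / 0.65537 ≈ +¥314 trillion.

+¥314 trillion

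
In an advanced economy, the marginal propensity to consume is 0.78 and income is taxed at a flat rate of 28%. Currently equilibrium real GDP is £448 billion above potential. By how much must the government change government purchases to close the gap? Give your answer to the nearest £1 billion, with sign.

−£196 billion

Spending multiplier = 1/(1 − c(1−t)) = 1/(1 − 0.78×0.72) = 1/0.4384 ≈ 2.281.
Need ΔY = −£448 billion, so ΔG = ΔY/k = (−£448 billion) × 0.4384 ≈ −£196 billion.
The government should cut government purchases by £196 billion.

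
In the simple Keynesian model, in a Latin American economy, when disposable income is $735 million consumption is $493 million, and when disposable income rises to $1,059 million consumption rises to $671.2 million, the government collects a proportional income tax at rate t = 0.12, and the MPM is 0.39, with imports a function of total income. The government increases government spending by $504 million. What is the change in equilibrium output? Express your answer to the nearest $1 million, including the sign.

MPC = ΔC/ΔYd = (671.2 − 493)/(1,059 − 735) = 178.2/324 = 0.55.
Government-spending multiplier = 1/(1 − c(1−t) + m) = 1/(1 − 0.55×0.88 + 0.39) = 1/0.906 ≈ 1.104.
ΔY = k × ΔG = (+$504 million) / 0.906 ≈ +$556 million.

+$556 million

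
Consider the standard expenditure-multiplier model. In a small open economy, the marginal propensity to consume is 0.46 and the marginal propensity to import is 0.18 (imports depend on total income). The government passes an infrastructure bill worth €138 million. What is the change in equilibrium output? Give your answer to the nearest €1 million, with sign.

+€192 million

Government-spending multiplier = 1/(1 − c + m) = 1/(1 − 0.46 + 0.18) = 1/0.72 ≈ 1.389.
ΔY = k × ΔG = (+€138 million) / 0.72 ≈ +€192 million.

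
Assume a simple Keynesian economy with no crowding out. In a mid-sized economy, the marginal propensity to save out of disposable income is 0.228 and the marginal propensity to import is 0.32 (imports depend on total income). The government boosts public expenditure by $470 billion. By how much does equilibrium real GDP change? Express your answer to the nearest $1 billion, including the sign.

MPC = 1 − MPS = 1 − 0.228 = 0.772.
Expenditure multiplier = 1/(1 − c + m) = 1/(1 − 0.772 + 0.32) = 1/0.548 ≈ 1.825.
ΔY = k × ΔG = (+$470 billion) / 0.548 ≈ +$858 billion.

+$858 billion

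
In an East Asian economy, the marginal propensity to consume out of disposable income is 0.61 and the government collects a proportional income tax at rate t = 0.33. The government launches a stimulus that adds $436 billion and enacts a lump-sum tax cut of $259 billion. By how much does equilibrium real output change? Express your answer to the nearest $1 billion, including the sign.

Expenditure multiplier = 1/(1 − c(1−t)) = 1/(1 − 0.61×0.67) = 1/0.5913 ≈ 1.691.
ΔG contributes k·ΔG = (+$436 billion) / 0.5913 ≈ +$737.4 billion.
ΔT of −$259 billion changes first-round spending by −c·ΔT = +$157.99 billion, contributing k·(−c·ΔT) = (+$157.99 billion) / 0.5913 ≈ +$267.2 billion.
Net ΔY = k(ΔG − c·ΔT) = (+$593.99 billion) / 0.5913 ≈ +$1,005 billion.

+$1,005 billion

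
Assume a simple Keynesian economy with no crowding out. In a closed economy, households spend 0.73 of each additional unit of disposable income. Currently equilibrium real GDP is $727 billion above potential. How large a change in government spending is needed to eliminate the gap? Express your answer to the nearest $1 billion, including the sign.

−$196 billion

Spending multiplier = 1/(1 − MPC) = 1/(1 − 0.73) = 1/0.27 ≈ 3.704.
Need ΔY = −$727 billion, so ΔG = ΔY/k = (−$727 billion) × 0.27 ≈ −$196 billion.
The government should cut government spending by $196 billion.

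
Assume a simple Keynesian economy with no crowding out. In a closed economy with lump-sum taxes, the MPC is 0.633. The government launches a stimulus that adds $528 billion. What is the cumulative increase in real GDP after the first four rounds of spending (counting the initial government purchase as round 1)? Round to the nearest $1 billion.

Round 1 adds ΔG = $528 billion; each later round is MPC = 0.633 times the previous.
After 4 rounds: 528 + 334.224 + 211.563792 + 133.919880336 = ΔG·(1 − c^4)/(1 − c) = 528 × (1 − 0.160551674721)/0.367 ≈ $1,208 billion.

$1,208 billion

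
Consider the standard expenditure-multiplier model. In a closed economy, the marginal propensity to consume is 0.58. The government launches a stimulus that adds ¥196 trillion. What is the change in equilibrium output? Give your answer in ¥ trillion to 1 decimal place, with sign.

Government-spending multiplier = 1/(1 − MPC) = 1/(1 − 0.58) = 1/0.42 ≈ 2.381.
ΔY = k × ΔG = (+¥196 trillion) / 0.42 ≈ +¥466.7 trillion.

+¥466.7 trillion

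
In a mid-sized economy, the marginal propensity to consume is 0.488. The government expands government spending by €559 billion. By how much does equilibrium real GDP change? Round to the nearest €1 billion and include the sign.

Expenditure multiplier = 1/(1 − MPC) = 1/(1 − 0.488) = 1/0.512 ≈ 1.953.
ΔY = k × ΔG = (+€559 billion) / 0.512 ≈ +€1,092 billion.

+€1,092 billion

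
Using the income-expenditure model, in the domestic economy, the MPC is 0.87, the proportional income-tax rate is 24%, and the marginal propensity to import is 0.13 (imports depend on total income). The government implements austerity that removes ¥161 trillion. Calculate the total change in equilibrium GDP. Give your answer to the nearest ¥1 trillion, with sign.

Spending multiplier = 1/(1 − c(1−t) + m) = 1/(1 − 0.87×0.76 + 0.13) = 1/0.4688 ≈ 2.133.
ΔY = k × ΔG = (−¥161 trillion) / 0.4688 ≈ −¥343 trillion.

−¥343 trillion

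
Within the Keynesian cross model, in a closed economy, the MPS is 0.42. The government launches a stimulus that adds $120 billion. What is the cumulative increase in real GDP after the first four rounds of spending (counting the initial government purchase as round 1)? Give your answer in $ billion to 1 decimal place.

MPC = 1 − MPS = 1 − 0.42 = 0.58.
Round 1 adds ΔG = $120 billion; each later round is MPC = 0.58 times the previous.
After 4 rounds: 120 + 69.6 + 40.368 + 23.41344 = ΔG·(1 − c^4)/(1 − c) = 120 × (1 − 0.11316496)/0.42 ≈ $253.4 billion.

$253.4 billion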